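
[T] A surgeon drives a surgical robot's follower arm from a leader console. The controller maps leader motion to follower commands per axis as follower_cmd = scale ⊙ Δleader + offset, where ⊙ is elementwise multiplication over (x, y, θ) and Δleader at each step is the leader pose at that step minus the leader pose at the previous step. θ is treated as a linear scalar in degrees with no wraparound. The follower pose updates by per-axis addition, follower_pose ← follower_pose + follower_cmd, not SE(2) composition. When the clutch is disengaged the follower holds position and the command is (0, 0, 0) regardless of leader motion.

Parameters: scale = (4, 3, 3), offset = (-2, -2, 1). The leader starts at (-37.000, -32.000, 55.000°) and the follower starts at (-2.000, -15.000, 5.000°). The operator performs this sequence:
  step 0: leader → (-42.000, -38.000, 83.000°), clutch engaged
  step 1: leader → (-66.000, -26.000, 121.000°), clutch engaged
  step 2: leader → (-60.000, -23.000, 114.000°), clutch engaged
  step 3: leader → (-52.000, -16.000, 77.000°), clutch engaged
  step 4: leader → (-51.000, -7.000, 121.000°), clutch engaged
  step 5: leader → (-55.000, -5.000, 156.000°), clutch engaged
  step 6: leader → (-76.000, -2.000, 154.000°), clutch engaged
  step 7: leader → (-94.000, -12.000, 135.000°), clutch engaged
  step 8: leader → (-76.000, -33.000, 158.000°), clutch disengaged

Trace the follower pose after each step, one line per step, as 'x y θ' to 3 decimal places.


step 0: Δleader=(-5.000, -6.000, 28.000°), engaged; cmd=(-22.000, -20.000, 85.000°) → follower=(-24.000, -35.000, 90.000°)
step 1: Δleader=(-24.000, 12.000, 38.000°), engaged; cmd=(-98.000, 34.000, 115.000°) → follower=(-122.000, -1.000, 205.000°)
step 2: Δleader=(6.000, 3.000, -7.000°), engaged; cmd=(22.000, 7.000, -20.000°) → follower=(-100.000, 6.000, 185.000°)
step 3: Δleader=(8.000, 7.000, -37.000°), engaged; cmd=(30.000, 19.000, -110.000°) → follower=(-70.000, 25.000, 75.000°)
step 4: Δleader=(1.000, 9.000, 44.000°), engaged; cmd=(2.000, 25.000, 133.000°) → follower=(-68.000, 50.000, 208.000°)
step 5: Δleader=(-4.000, 2.000, 35.000°), engaged; cmd=(-18.000, 4.000, 106.000°) → follower=(-86.000, 54.000, 314.000°)
step 6: Δleader=(-21.000, 3.000, -2.000°), engaged; cmd=(-86.000, 7.000, -5.000°) → follower=(-172.000, 61.000, 309.000°)
step 7: Δleader=(-18.000, -10.000, -19.000°), engaged; cmd=(-74.000, -32.000, -56.000°) → follower=(-246.000, 29.000, 253.000°)
step 8: Δleader=(18.000, -21.000, 23.000°), disengaged; cmd=(0,0,0) → follower holds at (-246.000, 29.000, 253.000°)

-24.000 -35.000 90.000
-122.000 -1.000 205.000
-100.000 6.000 185.000
-70.000 25.000 75.000
-68.000 50.000 208.000
-86.000 54.000 314.000
-172.000 61.000 309.000
-246.000 29.000 253.000
-246.000 29.000 253.000


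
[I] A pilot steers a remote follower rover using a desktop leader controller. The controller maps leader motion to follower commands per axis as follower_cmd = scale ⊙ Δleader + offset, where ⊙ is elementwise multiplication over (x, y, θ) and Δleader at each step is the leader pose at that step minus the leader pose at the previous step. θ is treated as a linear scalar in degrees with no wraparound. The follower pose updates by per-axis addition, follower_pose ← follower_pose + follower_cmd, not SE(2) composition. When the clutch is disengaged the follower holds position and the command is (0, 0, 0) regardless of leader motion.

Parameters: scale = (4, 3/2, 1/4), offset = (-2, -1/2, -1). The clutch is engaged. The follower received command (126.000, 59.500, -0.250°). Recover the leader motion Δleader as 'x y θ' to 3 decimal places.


axis x: (126.000 − -2) / (4) = 32.000
axis y: (59.500 − -1/2) / (3/2) = 40.000
axis θ: (-0.250 − -1) / (1/4) = 3.000

32.000 40.000 3.000


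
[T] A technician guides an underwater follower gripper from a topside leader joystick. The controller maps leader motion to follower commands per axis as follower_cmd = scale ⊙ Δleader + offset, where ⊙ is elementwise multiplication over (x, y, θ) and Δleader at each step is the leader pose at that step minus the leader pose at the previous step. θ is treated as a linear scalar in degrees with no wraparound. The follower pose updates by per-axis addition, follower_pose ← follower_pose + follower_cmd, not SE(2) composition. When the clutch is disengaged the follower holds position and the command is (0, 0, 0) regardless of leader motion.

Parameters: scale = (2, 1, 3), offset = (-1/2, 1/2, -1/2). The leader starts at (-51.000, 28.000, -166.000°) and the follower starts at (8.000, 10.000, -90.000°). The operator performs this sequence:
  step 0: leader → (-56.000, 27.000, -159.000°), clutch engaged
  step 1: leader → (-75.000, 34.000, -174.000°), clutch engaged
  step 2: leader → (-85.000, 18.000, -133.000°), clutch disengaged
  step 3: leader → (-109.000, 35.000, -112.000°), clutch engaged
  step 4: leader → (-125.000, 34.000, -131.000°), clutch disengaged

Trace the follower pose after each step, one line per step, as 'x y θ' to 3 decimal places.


step 0: Δleader=(-5.000, -1.000, 7.000°), engaged; cmd=(-10.500, -0.500, 20.500°) → follower=(-2.500, 9.500, -69.500°)
step 1: Δleader=(-19.000, 7.000, -15.000°), engaged; cmd=(-38.500, 7.500, -45.500°) → follower=(-41.000, 17.000, -115.000°)
step 2: Δleader=(-10.000, -16.000, 41.000°), disengaged; cmd=(0,0,0) → follower holds at (-41.000, 17.000, -115.000°)
step 3: Δleader=(-24.000, 17.000, 21.000°), engaged; cmd=(-48.500, 17.500, 62.500°) → follower=(-89.500, 34.500, -52.500°)
step 4: Δleader=(-16.000, -1.000, -19.000°), disengaged; cmd=(0,0,0) → follower holds at (-89.500, 34.500, -52.500°)

-2.500 9.500 -69.500
-41.000 17.000 -115.000
-41.000 17.000 -115.000
-89.500 34.500 -52.500
-89.500 34.500 -52.500


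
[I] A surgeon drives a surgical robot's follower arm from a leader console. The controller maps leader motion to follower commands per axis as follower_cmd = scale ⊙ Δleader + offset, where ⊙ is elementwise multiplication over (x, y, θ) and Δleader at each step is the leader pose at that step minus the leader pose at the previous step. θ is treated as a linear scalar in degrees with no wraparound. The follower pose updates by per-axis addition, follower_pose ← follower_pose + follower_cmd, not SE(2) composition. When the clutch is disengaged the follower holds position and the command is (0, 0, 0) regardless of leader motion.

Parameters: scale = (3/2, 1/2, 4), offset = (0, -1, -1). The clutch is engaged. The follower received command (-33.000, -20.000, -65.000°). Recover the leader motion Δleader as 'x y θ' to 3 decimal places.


axis x: (-33.000 − 0) / (3/2) = -22.000
axis y: (-20.000 − -1) / (1/2) = -38.000
axis θ: (-65.000 − -1) / (4) = -16.000

-22.000 -38.000 -16.000


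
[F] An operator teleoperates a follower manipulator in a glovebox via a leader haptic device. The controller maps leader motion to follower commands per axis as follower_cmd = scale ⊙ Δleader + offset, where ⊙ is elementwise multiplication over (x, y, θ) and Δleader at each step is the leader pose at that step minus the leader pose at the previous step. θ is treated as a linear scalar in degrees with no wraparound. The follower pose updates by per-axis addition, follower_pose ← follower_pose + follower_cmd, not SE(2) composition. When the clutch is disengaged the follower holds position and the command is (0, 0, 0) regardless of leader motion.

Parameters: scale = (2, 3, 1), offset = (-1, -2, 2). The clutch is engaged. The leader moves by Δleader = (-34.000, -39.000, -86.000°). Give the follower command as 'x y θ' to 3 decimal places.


axis x: 2·-34.000 + -1 = -69.000
axis y: 3·-39.000 + -2 = -119.000
axis θ: 1·-86.000 + 2 = -84.000

-69.000 -119.000 -84.000


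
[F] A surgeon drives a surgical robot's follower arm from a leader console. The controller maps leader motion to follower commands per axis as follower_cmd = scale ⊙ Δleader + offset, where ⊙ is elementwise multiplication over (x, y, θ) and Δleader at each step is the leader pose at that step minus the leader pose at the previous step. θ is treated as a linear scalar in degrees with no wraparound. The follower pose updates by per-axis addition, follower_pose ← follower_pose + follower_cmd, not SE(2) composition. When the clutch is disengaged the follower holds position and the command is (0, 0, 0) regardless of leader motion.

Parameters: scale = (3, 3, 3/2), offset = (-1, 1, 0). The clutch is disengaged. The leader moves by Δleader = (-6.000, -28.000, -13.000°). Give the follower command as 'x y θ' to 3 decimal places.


clutch disengaged → follower holds; cmd = (0, 0, 0)

0.000 0.000 0.000


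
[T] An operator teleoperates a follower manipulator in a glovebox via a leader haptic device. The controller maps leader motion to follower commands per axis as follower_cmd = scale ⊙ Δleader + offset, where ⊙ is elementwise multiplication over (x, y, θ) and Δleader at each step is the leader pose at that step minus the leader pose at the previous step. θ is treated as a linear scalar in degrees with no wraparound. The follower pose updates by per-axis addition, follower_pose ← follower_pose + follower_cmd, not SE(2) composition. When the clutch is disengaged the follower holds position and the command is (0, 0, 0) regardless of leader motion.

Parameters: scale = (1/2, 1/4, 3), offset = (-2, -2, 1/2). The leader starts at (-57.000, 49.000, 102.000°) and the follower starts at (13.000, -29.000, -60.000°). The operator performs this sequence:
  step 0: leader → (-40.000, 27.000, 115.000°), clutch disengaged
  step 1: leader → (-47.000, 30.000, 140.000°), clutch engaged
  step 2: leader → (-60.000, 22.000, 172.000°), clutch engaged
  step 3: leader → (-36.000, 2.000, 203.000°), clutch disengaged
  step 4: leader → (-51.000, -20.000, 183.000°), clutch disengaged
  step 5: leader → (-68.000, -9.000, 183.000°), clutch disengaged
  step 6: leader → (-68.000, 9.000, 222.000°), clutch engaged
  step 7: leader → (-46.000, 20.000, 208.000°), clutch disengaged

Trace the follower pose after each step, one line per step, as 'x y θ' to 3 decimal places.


13.000 -29.000 -60.000
7.500 -30.250 15.500
-1.000 -34.250 112.000
-1.000 -34.250 112.000
-1.000 -34.250 112.000
-1.000 -34.250 112.000
-3.000 -31.750 229.500
-3.000 -31.750 229.500

step 0: Δleader=(17.000, -22.000, 13.000°), disengaged; cmd=(0,0,0) → follower holds at (13.000, -29.000, -60.000°)
step 1: Δleader=(-7.000, 3.000, 25.000°), engaged; cmd=(-5.500, -1.250, 75.500°) → follower=(7.500, -30.250, 15.500°)
step 2: Δleader=(-13.000, -8.000, 32.000°), engaged; cmd=(-8.500, -4.000, 96.500°) → follower=(-1.000, -34.250, 112.000°)
step 3: Δleader=(24.000, -20.000, 31.000°), disengaged; cmd=(0,0,0) → follower holds at (-1.000, -34.250, 112.000°)
step 4: Δleader=(-15.000, -22.000, -20.000°), disengaged; cmd=(0,0,0) → follower holds at (-1.000, -34.250, 112.000°)
step 5: Δleader=(-17.000, 11.000, 0.000°), disengaged; cmd=(0,0,0) → follower holds at (-1.000, -34.250, 112.000°)
step 6: Δleader=(0.000, 18.000, 39.000°), engaged; cmd=(-2.000, 2.500, 117.500°) → follower=(-3.000, -31.750, 229.500°)
step 7: Δleader=(22.000, 11.000, -14.000°), disengaged; cmd=(0,0,0) → follower holds at (-3.000, -31.750, 229.500°)


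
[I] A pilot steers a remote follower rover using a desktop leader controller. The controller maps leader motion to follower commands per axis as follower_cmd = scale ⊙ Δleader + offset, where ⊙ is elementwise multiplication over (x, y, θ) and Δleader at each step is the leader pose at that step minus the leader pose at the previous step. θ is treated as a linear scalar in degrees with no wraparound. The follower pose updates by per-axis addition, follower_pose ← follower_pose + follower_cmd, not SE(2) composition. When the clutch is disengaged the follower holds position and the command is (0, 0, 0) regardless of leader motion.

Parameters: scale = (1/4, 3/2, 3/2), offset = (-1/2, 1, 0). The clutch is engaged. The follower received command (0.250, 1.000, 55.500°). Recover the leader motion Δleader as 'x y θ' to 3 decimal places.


axis x: (0.250 − -1/2) / (1/4) = 3.000
axis y: (1.000 − 1) / (3/2) = 0.000
axis θ: (55.500 − 0) / (3/2) = 37.000

3.000 0.000 37.000


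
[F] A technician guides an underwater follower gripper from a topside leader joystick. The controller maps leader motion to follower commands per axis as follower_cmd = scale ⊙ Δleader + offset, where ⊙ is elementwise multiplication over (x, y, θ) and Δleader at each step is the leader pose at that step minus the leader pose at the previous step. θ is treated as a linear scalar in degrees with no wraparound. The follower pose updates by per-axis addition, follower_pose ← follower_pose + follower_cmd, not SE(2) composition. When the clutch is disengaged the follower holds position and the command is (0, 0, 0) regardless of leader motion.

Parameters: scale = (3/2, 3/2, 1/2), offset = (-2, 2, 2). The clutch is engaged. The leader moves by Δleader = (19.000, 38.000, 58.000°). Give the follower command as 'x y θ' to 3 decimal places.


axis x: 3/2·19.000 + -2 = 26.500
axis y: 3/2·38.000 + 2 = 59.000
axis θ: 1/2·58.000 + 2 = 31.000

26.500 59.000 31.000


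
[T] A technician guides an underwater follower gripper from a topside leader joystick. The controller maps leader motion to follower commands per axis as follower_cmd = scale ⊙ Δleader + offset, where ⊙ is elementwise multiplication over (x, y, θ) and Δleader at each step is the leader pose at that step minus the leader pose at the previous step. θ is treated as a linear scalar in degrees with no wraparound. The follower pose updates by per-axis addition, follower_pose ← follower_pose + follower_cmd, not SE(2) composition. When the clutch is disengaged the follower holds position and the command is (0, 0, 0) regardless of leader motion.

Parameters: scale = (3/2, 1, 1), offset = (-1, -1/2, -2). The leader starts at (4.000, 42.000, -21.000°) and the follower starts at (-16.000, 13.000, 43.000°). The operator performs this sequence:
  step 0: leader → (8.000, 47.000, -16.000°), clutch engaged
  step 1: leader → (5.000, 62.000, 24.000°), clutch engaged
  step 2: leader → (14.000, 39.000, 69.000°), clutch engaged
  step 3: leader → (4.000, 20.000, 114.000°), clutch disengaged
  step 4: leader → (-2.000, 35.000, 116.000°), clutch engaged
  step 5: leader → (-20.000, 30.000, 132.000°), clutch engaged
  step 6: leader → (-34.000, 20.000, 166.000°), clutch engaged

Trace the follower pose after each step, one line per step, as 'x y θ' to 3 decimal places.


step 0: Δleader=(4.000, 5.000, 5.000°), engaged; cmd=(5.000, 4.500, 3.000°) → follower=(-11.000, 17.500, 46.000°)
step 1: Δleader=(-3.000, 15.000, 40.000°), engaged; cmd=(-5.500, 14.500, 38.000°) → follower=(-16.500, 32.000, 84.000°)
step 2: Δleader=(9.000, -23.000, 45.000°), engaged; cmd=(12.500, -23.500, 43.000°) → follower=(-4.000, 8.500, 127.000°)
step 3: Δleader=(-10.000, -19.000, 45.000°), disengaged; cmd=(0,0,0) → follower holds at (-4.000, 8.500, 127.000°)
step 4: Δleader=(-6.000, 15.000, 2.000°), engaged; cmd=(-10.000, 14.500, 0.000°) → follower=(-14.000, 23.000, 127.000°)
step 5: Δleader=(-18.000, -5.000, 16.000°), engaged; cmd=(-28.000, -5.500, 14.000°) → follower=(-42.000, 17.500, 141.000°)
step 6: Δleader=(-14.000, -10.000, 34.000°), engaged; cmd=(-22.000, -10.500, 32.000°) → follower=(-64.000, 7.000, 173.000°)

-11.000 17.500 46.000
-16.500 32.000 84.000
-4.000 8.500 127.000
-4.000 8.500 127.000
-14.000 23.000 127.000
-42.000 17.500 141.000
-64.000 7.000 173.000


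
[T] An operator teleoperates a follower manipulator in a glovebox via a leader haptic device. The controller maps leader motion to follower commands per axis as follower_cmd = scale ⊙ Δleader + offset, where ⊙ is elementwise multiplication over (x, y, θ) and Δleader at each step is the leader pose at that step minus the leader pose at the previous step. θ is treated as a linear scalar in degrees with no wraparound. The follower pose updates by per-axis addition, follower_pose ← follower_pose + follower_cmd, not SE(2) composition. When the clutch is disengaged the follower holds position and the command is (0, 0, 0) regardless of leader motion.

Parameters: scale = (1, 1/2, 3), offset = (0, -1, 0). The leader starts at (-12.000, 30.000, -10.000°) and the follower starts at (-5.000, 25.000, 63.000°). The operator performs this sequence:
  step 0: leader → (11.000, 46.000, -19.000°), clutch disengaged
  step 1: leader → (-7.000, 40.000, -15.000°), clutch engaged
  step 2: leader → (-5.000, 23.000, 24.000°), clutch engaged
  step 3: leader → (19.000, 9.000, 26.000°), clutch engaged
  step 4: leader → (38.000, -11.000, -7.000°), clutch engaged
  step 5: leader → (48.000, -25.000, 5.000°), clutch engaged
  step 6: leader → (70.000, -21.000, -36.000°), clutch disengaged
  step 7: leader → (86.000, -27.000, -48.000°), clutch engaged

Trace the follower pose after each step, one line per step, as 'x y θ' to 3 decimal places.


-5.000 25.000 63.000
-23.000 21.000 75.000
-21.000 11.500 192.000
3.000 3.500 198.000
22.000 -7.500 99.000
32.000 -15.500 135.000
32.000 -15.500 135.000
48.000 -19.500 99.000

step 0: Δleader=(23.000, 16.000, -9.000°), disengaged; cmd=(0,0,0) → follower holds at (-5.000, 25.000, 63.000°)
step 1: Δleader=(-18.000, -6.000, 4.000°), engaged; cmd=(-18.000, -4.000, 12.000°) → follower=(-23.000, 21.000, 75.000°)
step 2: Δleader=(2.000, -17.000, 39.000°), engaged; cmd=(2.000, -9.500, 117.000°) → follower=(-21.000, 11.500, 192.000°)
step 3: Δleader=(24.000, -14.000, 2.000°), engaged; cmd=(24.000, -8.000, 6.000°) → follower=(3.000, 3.500, 198.000°)
step 4: Δleader=(19.000, -20.000, -33.000°), engaged; cmd=(19.000, -11.000, -99.000°) → follower=(22.000, -7.500, 99.000°)
step 5: Δleader=(10.000, -14.000, 12.000°), engaged; cmd=(10.000, -8.000, 36.000°) → follower=(32.000, -15.500, 135.000°)
step 6: Δleader=(22.000, 4.000, -41.000°), disengaged; cmd=(0,0,0) → follower holds at (32.000, -15.500, 135.000°)
step 7: Δleader=(16.000, -6.000, -12.000°), engaged; cmd=(16.000, -4.000, -36.000°) → follower=(48.000, -19.500, 99.000°)


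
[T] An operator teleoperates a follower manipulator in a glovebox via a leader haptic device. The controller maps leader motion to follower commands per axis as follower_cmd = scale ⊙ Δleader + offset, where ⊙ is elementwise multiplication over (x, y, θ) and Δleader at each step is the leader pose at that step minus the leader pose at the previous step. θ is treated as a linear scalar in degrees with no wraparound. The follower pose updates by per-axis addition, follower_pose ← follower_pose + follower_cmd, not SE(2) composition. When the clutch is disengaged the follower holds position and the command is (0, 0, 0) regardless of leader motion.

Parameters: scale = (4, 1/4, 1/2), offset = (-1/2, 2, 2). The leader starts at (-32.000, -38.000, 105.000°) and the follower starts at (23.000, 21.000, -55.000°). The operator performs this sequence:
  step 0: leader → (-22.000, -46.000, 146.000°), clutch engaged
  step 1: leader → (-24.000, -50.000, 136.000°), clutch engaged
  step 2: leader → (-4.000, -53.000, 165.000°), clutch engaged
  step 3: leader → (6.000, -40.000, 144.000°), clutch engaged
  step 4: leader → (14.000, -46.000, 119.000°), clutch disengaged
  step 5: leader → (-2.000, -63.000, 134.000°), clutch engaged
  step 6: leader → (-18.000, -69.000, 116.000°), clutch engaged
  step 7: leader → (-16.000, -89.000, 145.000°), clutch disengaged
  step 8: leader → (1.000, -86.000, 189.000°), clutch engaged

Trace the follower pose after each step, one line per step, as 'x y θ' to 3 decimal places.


62.500 21.000 -32.500
54.000 22.000 -35.500
133.500 23.250 -19.000
173.000 28.500 -27.500
173.000 28.500 -27.500
108.500 26.250 -18.000
44.000 26.750 -25.000
44.000 26.750 -25.000
111.500 29.500 -1.000

step 0: Δleader=(10.000, -8.000, 41.000°), engaged; cmd=(39.500, 0.000, 22.500°) → follower=(62.500, 21.000, -32.500°)
step 1: Δleader=(-2.000, -4.000, -10.000°), engaged; cmd=(-8.500, 1.000, -3.000°) → follower=(54.000, 22.000, -35.500°)
step 2: Δleader=(20.000, -3.000, 29.000°), engaged; cmd=(79.500, 1.250, 16.500°) → follower=(133.500, 23.250, -19.000°)
step 3: Δleader=(10.000, 13.000, -21.000°), engaged; cmd=(39.500, 5.250, -8.500°) → follower=(173.000, 28.500, -27.500°)
step 4: Δleader=(8.000, -6.000, -25.000°), disengaged; cmd=(0,0,0) → follower holds at (173.000, 28.500, -27.500°)
step 5: Δleader=(-16.000, -17.000, 15.000°), engaged; cmd=(-64.500, -2.250, 9.500°) → follower=(108.500, 26.250, -18.000°)
step 6: Δleader=(-16.000, -6.000, -18.000°), engaged; cmd=(-64.500, 0.500, -7.000°) → follower=(44.000, 26.750, -25.000°)
step 7: Δleader=(2.000, -20.000, 29.000°), disengaged; cmd=(0,0,0) → follower holds at (44.000, 26.750, -25.000°)
step 8: Δleader=(17.000, 3.000, 44.000°), engaged; cmd=(67.500, 2.750, 24.000°) → follower=(111.500, 29.500, -1.000°)


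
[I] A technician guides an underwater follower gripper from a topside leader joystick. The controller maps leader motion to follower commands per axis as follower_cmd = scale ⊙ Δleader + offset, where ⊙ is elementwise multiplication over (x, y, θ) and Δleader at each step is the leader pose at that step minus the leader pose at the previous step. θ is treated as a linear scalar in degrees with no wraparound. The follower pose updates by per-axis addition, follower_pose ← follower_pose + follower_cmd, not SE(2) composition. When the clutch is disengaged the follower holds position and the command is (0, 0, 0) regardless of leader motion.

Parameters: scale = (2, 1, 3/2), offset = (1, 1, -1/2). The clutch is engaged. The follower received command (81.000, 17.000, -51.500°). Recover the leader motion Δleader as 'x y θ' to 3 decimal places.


40.000 16.000 -34.000

axis x: (81.000 − 1) / (2) = 40.000
axis y: (17.000 − 1) / (1) = 16.000
axis θ: (-51.500 − -1/2) / (3/2) = -34.000


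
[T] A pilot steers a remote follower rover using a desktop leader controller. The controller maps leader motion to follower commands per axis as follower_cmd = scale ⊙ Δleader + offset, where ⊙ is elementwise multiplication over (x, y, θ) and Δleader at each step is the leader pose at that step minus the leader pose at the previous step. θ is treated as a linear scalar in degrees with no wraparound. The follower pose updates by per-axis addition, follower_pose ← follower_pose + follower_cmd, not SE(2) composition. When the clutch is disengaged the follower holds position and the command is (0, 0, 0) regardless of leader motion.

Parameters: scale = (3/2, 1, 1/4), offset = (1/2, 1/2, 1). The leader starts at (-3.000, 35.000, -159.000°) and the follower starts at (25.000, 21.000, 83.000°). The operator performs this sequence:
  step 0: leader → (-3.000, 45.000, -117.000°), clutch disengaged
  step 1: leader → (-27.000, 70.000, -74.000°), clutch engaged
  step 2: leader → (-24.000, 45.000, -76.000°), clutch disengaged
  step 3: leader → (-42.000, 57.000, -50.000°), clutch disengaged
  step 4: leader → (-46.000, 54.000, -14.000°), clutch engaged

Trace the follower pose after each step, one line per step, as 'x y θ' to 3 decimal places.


25.000 21.000 83.000
-10.500 46.500 94.750
-10.500 46.500 94.750
-10.500 46.500 94.750
-16.000 44.000 104.750

step 0: Δleader=(0.000, 10.000, 42.000°), disengaged; cmd=(0,0,0) → follower holds at (25.000, 21.000, 83.000°)
step 1: Δleader=(-24.000, 25.000, 43.000°), engaged; cmd=(-35.500, 25.500, 11.750°) → follower=(-10.500, 46.500, 94.750°)
step 2: Δleader=(3.000, -25.000, -2.000°), disengaged; cmd=(0,0,0) → follower holds at (-10.500, 46.500, 94.750°)
step 3: Δleader=(-18.000, 12.000, 26.000°), disengaged; cmd=(0,0,0) → follower holds at (-10.500, 46.500, 94.750°)
step 4: Δleader=(-4.000, -3.000, 36.000°), engaged; cmd=(-5.500, -2.500, 10.000°) → follower=(-16.000, 44.000, 104.750°)


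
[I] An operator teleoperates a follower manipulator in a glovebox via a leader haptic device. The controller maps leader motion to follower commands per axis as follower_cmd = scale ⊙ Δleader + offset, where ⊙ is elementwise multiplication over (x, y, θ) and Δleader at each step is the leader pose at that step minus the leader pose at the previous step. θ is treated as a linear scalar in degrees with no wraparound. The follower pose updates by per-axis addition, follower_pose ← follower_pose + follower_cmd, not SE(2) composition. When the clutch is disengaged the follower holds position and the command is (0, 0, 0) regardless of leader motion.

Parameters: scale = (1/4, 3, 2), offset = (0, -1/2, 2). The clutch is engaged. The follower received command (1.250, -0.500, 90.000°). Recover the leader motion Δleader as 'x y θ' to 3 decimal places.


axis x: (1.250 − 0) / (1/4) = 5.000
axis y: (-0.500 − -1/2) / (3) = 0.000
axis θ: (90.000 − 2) / (2) = 44.000

5.000 0.000 44.000


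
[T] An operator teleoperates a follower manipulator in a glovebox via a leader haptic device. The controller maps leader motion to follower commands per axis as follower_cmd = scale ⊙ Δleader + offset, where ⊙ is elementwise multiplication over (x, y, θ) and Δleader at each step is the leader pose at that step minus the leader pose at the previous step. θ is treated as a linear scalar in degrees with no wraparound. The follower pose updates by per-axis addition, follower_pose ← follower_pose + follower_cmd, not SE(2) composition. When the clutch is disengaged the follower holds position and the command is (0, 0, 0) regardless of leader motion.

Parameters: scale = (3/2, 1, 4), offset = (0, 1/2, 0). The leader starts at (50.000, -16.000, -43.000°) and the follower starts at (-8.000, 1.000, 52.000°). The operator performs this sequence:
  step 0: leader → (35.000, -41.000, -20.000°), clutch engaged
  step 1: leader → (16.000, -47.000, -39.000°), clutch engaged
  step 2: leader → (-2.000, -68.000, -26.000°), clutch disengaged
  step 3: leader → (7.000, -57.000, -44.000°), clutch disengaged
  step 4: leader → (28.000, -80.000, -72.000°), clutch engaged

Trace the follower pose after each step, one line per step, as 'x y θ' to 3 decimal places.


-30.500 -23.500 144.000
-59.000 -29.000 68.000
-59.000 -29.000 68.000
-59.000 -29.000 68.000
-27.500 -51.500 -44.000

step 0: Δleader=(-15.000, -25.000, 23.000°), engaged; cmd=(-22.500, -24.500, 92.000°) → follower=(-30.500, -23.500, 144.000°)
step 1: Δleader=(-19.000, -6.000, -19.000°), engaged; cmd=(-28.500, -5.500, -76.000°) → follower=(-59.000, -29.000, 68.000°)
step 2: Δleader=(-18.000, -21.000, 13.000°), disengaged; cmd=(0,0,0) → follower holds at (-59.000, -29.000, 68.000°)
step 3: Δleader=(9.000, 11.000, -18.000°), disengaged; cmd=(0,0,0) → follower holds at (-59.000, -29.000, 68.000°)
step 4: Δleader=(21.000, -23.000, -28.000°), engaged; cmd=(31.500, -22.500, -112.000°) → follower=(-27.500, -51.500, -44.000°)


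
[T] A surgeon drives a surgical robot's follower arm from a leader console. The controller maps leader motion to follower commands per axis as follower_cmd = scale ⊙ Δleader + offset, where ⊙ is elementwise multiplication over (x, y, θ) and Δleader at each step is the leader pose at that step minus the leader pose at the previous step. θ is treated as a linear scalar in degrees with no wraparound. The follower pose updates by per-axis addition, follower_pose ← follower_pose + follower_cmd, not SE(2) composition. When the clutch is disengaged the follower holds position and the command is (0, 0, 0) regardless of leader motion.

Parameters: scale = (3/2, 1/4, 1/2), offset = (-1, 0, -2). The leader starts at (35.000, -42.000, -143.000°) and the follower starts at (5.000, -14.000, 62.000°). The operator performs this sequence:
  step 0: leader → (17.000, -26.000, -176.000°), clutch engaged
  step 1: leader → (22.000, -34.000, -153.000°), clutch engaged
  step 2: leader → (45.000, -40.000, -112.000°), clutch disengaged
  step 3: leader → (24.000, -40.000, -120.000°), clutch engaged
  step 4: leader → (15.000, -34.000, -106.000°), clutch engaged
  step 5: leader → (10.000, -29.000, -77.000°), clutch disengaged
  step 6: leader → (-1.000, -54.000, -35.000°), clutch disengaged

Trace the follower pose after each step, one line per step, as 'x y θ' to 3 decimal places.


step 0: Δleader=(-18.000, 16.000, -33.000°), engaged; cmd=(-28.000, 4.000, -18.500°) → follower=(-23.000, -10.000, 43.500°)
step 1: Δleader=(5.000, -8.000, 23.000°), engaged; cmd=(6.500, -2.000, 9.500°) → follower=(-16.500, -12.000, 53.000°)
step 2: Δleader=(23.000, -6.000, 41.000°), disengaged; cmd=(0,0,0) → follower holds at (-16.500, -12.000, 53.000°)
step 3: Δleader=(-21.000, 0.000, -8.000°), engaged; cmd=(-32.500, 0.000, -6.000°) → follower=(-49.000, -12.000, 47.000°)
step 4: Δleader=(-9.000, 6.000, 14.000°), engaged; cmd=(-14.500, 1.500, 5.000°) → follower=(-63.500, -10.500, 52.000°)
step 5: Δleader=(-5.000, 5.000, 29.000°), disengaged; cmd=(0,0,0) → follower holds at (-63.500, -10.500, 52.000°)
step 6: Δleader=(-11.000, -25.000, 42.000°), disengaged; cmd=(0,0,0) → follower holds at (-63.500, -10.500, 52.000°)

-23.000 -10.000 43.500
-16.500 -12.000 53.000
-16.500 -12.000 53.000
-49.000 -12.000 47.000
-63.500 -10.500 52.000
-63.500 -10.500 52.000
-63.500 -10.500 52.000


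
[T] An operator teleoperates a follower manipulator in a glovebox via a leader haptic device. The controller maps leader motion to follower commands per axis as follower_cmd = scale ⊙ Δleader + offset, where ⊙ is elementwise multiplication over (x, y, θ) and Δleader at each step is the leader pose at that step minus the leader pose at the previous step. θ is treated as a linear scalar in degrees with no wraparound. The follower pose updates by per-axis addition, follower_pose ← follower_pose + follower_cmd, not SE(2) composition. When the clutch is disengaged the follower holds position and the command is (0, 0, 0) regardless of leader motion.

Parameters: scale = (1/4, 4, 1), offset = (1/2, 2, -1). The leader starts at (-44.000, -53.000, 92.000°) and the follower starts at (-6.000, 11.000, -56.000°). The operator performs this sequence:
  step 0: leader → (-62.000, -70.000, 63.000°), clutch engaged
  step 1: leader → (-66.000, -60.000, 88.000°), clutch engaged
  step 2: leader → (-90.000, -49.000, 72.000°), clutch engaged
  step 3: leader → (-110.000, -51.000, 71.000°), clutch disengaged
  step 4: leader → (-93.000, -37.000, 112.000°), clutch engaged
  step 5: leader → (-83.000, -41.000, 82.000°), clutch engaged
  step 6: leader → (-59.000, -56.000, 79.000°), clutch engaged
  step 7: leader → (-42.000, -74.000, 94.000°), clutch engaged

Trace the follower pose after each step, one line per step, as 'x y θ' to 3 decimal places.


-10.000 -55.000 -86.000
-10.500 -13.000 -62.000
-16.000 33.000 -79.000
-16.000 33.000 -79.000
-11.250 91.000 -39.000
-8.250 77.000 -70.000
-1.750 19.000 -74.000
3.000 -51.000 -60.000

step 0: Δleader=(-18.000, -17.000, -29.000°), engaged; cmd=(-4.000, -66.000, -30.000°) → follower=(-10.000, -55.000, -86.000°)
step 1: Δleader=(-4.000, 10.000, 25.000°), engaged; cmd=(-0.500, 42.000, 24.000°) → follower=(-10.500, -13.000, -62.000°)
step 2: Δleader=(-24.000, 11.000, -16.000°), engaged; cmd=(-5.500, 46.000, -17.000°) → follower=(-16.000, 33.000, -79.000°)
step 3: Δleader=(-20.000, -2.000, -1.000°), disengaged; cmd=(0,0,0) → follower holds at (-16.000, 33.000, -79.000°)
step 4: Δleader=(17.000, 14.000, 41.000°), engaged; cmd=(4.750, 58.000, 40.000°) → follower=(-11.250, 91.000, -39.000°)
step 5: Δleader=(10.000, -4.000, -30.000°), engaged; cmd=(3.000, -14.000, -31.000°) → follower=(-8.250, 77.000, -70.000°)
step 6: Δleader=(24.000, -15.000, -3.000°), engaged; cmd=(6.500, -58.000, -4.000°) → follower=(-1.750, 19.000, -74.000°)
step 7: Δleader=(17.000, -18.000, 15.000°), engaged; cmd=(4.750, -70.000, 14.000°) → follower=(3.000, -51.000, -60.000°)


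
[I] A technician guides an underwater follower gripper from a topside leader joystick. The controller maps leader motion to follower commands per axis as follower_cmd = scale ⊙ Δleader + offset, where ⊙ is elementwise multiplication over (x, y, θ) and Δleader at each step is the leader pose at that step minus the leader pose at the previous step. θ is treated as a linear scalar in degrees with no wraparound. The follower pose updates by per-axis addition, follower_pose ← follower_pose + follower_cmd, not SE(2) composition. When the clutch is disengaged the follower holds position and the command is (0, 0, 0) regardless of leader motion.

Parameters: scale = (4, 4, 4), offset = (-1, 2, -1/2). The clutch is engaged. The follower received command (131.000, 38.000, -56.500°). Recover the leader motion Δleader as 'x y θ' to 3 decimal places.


33.000 9.000 -14.000

axis x: (131.000 − -1) / (4) = 33.000
axis y: (38.000 − 2) / (4) = 9.000
axis θ: (-56.500 − -1/2) / (4) = -14.000


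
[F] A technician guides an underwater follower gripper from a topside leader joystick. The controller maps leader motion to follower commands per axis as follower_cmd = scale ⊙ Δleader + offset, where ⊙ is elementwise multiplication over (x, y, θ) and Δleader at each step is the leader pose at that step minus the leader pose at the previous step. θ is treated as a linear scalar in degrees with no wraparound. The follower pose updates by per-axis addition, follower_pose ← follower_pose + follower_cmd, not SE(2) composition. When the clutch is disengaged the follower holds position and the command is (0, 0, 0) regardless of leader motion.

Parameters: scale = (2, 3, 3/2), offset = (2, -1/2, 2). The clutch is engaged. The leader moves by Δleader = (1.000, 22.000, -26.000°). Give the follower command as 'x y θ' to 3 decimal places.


axis x: 2·1.000 + 2 = 4.000
axis y: 3·22.000 + -1/2 = 65.500
axis θ: 3/2·-26.000 + 2 = -37.000

4.000 65.500 -37.000


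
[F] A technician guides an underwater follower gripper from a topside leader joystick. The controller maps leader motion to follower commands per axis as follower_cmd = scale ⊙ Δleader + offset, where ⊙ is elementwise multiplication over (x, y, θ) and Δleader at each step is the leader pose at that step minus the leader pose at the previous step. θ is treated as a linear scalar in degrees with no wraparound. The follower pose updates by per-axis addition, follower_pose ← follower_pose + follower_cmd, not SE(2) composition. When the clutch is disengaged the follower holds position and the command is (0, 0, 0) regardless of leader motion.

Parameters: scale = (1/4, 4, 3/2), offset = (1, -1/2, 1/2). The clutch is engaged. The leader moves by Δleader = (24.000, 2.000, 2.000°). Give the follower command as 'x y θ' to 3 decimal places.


7.000 7.500 3.500

axis x: 1/4·24.000 + 1 = 7.000
axis y: 4·2.000 + -1/2 = 7.500
axis θ: 3/2·2.000 + 1/2 = 3.500


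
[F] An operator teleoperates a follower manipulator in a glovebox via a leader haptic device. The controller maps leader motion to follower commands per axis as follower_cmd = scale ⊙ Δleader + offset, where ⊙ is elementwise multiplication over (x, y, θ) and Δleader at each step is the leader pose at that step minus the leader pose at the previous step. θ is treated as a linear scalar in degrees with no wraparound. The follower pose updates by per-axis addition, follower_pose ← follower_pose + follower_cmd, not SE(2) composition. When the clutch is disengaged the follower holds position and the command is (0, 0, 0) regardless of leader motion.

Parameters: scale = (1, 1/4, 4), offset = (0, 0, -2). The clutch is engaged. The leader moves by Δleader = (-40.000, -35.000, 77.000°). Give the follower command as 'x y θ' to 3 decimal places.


axis x: 1·-40.000 + 0 = -40.000
axis y: 1/4·-35.000 + 0 = -8.750
axis θ: 4·77.000 + -2 = 306.000

-40.000 -8.750 306.000


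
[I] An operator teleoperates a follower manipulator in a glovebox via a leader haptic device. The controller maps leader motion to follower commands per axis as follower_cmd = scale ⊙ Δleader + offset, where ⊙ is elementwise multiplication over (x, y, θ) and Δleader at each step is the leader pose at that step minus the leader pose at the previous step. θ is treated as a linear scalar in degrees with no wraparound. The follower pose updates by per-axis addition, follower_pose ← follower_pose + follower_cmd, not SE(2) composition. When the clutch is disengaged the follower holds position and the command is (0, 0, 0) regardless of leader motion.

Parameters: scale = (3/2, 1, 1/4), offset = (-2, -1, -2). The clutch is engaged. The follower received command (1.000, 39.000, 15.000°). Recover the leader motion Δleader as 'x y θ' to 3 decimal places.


2.000 40.000 68.000

axis x: (1.000 − -2) / (3/2) = 2.000
axis y: (39.000 − -1) / (1) = 40.000
axis θ: (15.000 − -2) / (1/4) = 68.000


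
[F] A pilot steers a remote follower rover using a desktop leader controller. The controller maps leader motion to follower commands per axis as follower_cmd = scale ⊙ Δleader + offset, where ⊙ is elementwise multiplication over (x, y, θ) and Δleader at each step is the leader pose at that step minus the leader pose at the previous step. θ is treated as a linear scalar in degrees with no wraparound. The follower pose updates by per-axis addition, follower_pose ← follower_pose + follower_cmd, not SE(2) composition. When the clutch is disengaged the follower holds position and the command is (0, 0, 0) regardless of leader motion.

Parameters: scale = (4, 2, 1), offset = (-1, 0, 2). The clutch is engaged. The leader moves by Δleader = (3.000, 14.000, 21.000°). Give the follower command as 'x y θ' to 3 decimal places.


11.000 28.000 23.000

axis x: 4·3.000 + -1 = 11.000
axis y: 2·14.000 + 0 = 28.000
axis θ: 1·21.000 + 2 = 23.000


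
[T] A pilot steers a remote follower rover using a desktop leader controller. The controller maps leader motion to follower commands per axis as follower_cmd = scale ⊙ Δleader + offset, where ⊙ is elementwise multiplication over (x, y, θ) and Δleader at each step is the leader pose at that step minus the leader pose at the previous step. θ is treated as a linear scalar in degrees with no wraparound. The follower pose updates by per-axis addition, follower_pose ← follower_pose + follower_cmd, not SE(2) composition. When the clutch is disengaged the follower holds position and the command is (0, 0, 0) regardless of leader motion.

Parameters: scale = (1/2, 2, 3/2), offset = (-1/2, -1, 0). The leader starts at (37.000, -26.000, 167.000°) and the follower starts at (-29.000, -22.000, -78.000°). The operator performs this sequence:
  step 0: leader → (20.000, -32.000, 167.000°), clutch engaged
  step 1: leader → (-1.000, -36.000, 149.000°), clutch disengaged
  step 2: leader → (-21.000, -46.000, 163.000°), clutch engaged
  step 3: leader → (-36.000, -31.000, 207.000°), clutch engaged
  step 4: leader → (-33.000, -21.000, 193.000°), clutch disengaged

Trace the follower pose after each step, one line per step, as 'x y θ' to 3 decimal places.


step 0: Δleader=(-17.000, -6.000, 0.000°), engaged; cmd=(-9.000, -13.000, 0.000°) → follower=(-38.000, -35.000, -78.000°)
step 1: Δleader=(-21.000, -4.000, -18.000°), disengaged; cmd=(0,0,0) → follower holds at (-38.000, -35.000, -78.000°)
step 2: Δleader=(-20.000, -10.000, 14.000°), engaged; cmd=(-10.500, -21.000, 21.000°) → follower=(-48.500, -56.000, -57.000°)
step 3: Δleader=(-15.000, 15.000, 44.000°), engaged; cmd=(-8.000, 29.000, 66.000°) → follower=(-56.500, -27.000, 9.000°)
step 4: Δleader=(3.000, 10.000, -14.000°), disengaged; cmd=(0,0,0) → follower holds at (-56.500, -27.000, 9.000°)

-38.000 -35.000 -78.000
-38.000 -35.000 -78.000
-48.500 -56.000 -57.000
-56.500 -27.000 9.000
-56.500 -27.000 9.000
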